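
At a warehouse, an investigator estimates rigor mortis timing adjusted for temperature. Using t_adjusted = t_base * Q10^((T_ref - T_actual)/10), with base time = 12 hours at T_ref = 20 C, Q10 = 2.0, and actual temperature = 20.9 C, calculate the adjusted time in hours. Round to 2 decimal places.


Rigor mortis time adjustment:
Exponent = (T_ref - T_actual) / 10 = (20 - 20.9) / 10 = -0.09
Q10 factor = 2.0^-0.09 = 0.93952
t_adjusted = 12 * 0.93952 = 11.27 hours

11.27


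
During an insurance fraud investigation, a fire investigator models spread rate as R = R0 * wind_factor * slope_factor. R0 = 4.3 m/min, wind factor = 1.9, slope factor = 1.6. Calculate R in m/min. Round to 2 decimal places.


Fire spread rate calculation:
R = R0 * wind_factor * slope_factor
= 4.3 * 1.9 * 1.6
= 8.17 * 1.6
= 13.07 m/min

13.07


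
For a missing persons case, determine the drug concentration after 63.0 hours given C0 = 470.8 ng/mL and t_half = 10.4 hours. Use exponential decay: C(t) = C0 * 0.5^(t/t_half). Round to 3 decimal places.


Drug concentration decay:
Number of half-lives = t / t_half = 63.0 / 10.4 = 6.057692
Decay factor = 0.5^6.057692 = 0.0150125
C(t) = 470.8 * 0.0150125 = 7.068 ng/mL

7.068


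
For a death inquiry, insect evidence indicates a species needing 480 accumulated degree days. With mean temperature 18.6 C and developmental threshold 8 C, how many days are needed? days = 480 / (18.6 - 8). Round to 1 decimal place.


Insect development time:
Effective temperature = avg_temp - T_base = 18.6 - 8 = 10.6 C
Days = ADD / effective_temp = 480 / 10.6 = 45.3 days

45.3


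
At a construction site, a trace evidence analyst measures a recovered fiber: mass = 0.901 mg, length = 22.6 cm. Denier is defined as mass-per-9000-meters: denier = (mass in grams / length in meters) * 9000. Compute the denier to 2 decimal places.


Denier calculation:
Mass in grams = 0.901 mg / 1000 = 0.000901 g
Length in meters = 22.6 cm / 100 = 0.226 m
Linear density = mass / length = 0.000901 / 0.226 = 0.00398673 g/m
Denier = (g/m) * 9000 = 0.00398673 * 9000 = 35.88

35.88


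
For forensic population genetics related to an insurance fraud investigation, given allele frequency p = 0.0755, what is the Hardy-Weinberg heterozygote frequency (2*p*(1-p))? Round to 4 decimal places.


Hardy-Weinberg heterozygote frequency:
q = 1 - p = 1 - 0.0755 = 0.9245
2pq = 2 * 0.0755 * 0.9245 = 0.1396

0.1396


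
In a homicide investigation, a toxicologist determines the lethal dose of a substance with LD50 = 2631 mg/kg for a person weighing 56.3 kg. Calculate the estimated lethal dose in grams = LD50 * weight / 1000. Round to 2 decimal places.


Lethal dose calculation:
Lethal dose = LD50 * body_weight / 1000
= 2631 * 56.3 / 1000
= 148125.3 / 1000
= 148.13 g

148.13


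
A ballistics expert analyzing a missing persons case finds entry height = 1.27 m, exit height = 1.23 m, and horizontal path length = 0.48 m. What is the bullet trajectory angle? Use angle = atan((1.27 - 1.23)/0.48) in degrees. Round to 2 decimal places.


Bullet trajectory angle:
Height difference = 1.27 - 1.23 = 0.04 m
angle = atan(0.04 / 0.48)
angle = atan(0.083333)
angle = 4.76 degrees

4.76


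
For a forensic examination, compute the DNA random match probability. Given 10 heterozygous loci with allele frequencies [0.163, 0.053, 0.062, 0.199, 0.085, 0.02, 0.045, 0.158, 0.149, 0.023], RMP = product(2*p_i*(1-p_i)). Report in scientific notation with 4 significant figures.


Computing RMP for 10 loci:
Locus 1: 2 * 0.163 * 0.837 = 0.272862
Locus 2: 2 * 0.053 * 0.947 = 0.100382
Locus 3: 2 * 0.062 * 0.938 = 0.116312
Locus 4: 2 * 0.199 * 0.801 = 0.318798
Locus 5: 2 * 0.085 * 0.915 = 0.15555
Locus 6: 2 * 0.02 * 0.98 = 0.0392
Locus 7: 2 * 0.045 * 0.955 = 0.08595
Locus 8: 2 * 0.158 * 0.842 = 0.266072
Locus 9: 2 * 0.149 * 0.851 = 0.253598
Locus 10: 2 * 0.023 * 0.977 = 0.044942
RMP = 1.614e-09

1.614e-09


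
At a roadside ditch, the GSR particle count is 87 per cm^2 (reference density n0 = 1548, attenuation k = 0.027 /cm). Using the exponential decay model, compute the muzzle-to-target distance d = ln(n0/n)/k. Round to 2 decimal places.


GSR distance calculation:
n0/n = 1548 / 87 = 17.793103
ln(n0/n) = 2.878811
d = 2.878811 / 0.027 = 106.62 cm

106.62


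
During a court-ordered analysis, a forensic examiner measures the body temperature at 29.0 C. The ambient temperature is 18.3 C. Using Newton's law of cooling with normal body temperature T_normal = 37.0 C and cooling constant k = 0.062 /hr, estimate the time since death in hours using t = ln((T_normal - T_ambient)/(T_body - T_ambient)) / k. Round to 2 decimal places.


Using Newton's law of cooling:
t = ln((T_normal - T_ambient) / (T_body - T_ambient)) / k
T_normal - T_ambient = 18.7
T_body - T_ambient = 10.7
Ratio = 1.747664
ln(ratio) = 0.55828
t = 0.55828 / 0.062 = 9.00 hours

9.00


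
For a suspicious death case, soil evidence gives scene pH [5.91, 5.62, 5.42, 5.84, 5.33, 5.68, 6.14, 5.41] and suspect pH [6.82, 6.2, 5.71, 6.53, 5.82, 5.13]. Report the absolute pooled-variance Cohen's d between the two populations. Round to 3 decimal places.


Pooled-variance Cohen's d for soil pH comparison:
Scene mean = 45.35 / 8 = 5.66875
Suspect mean = 36.21 / 6 = 6.035
Scene sample variance s_s^2 = 0.079384
Suspect sample variance s_c^2 = 0.37187
Pooled variance = ((n_s-1)*s_s^2 + (n_c-1)*s_c^2) / (n_s + n_c - 2) = 0.201253
Pooled SD = sqrt(0.201253) = 0.448612
Mean difference = -0.36625
|d| = |-0.36625| / 0.448612 = 0.816

0.816


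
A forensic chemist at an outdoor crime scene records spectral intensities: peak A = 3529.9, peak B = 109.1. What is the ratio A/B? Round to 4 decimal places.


Spectral peak ratio:
Peak A = 3529.9 counts
Peak B = 109.1 counts
Ratio = 3529.9 / 109.1 = 32.3547

32.3547


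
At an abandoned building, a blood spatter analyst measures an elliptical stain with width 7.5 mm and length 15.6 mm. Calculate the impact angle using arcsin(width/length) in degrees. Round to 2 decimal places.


Blood spatter impact angle calculation:
width / length = 7.5 / 15.6 = 0.480769
angle = arcsin(0.480769)
angle = 28.74 degrees

28.74


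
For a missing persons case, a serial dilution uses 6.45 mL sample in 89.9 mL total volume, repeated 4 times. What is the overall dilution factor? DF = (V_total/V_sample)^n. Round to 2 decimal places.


Dilution factor calculation:
Single dilution = V_total / V_sample = 89.9 / 6.45 ≈ 13.937984
Number of dilutions = 4
Total DF = (89.9 / 6.45)^4 (full precision, rounded at the end) = 37739.83

37739.83


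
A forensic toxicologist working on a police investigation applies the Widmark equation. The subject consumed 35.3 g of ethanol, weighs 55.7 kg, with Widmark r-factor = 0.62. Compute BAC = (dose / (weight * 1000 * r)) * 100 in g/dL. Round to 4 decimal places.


Applying the Widmark formula:
BAC = (dose_g / (body_wt * 1000 * r)) * 100
Denominator = 55.7 * 1000 * 0.62 = 34534
BAC = (35.3 / 34534) * 100
BAC = 0.1022 g/dL

0.1022


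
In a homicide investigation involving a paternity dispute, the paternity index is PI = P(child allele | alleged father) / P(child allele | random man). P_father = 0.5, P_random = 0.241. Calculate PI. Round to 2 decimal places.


Paternity Index calculation:
PI = P(allele|father) / P(allele|random)
PI = 0.5 / 0.241
PI = 2.07

2.07


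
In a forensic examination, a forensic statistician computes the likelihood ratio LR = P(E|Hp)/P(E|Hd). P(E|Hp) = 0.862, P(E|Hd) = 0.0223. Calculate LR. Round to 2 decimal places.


Likelihood ratio calculation:
LR = P(E|Hp) / P(E|Hd)
LR = 0.862 / 0.0223
LR = 38.65

38.65


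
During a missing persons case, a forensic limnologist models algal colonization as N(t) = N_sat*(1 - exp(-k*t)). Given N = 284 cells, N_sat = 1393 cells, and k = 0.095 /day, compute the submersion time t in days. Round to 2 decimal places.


PMSI from diatom colonization curve:
N / N_sat = 284 / 1393 = 0.203877
1 - N/N_sat = 0.796123
ln(1 - N/N_sat) = -0.228002
t = -ln(1 - N/N_sat) / k = -(-0.228002) / 0.095 = 2.40 days

2.40


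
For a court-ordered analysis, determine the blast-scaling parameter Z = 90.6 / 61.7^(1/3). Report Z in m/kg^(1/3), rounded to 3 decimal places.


Scaled distance calculation:
W^(1/3) = 61.7^(1/3) = 3.951498
Z = R / W^(1/3) = 90.6 / 3.951498
Z = 22.928 m/kg^(1/3)

22.928


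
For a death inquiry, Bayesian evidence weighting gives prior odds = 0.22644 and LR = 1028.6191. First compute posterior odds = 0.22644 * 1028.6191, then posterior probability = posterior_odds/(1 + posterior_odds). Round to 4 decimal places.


Bayesian evidence evaluation:
Posterior odds = prior_odds * LR = 0.22644 * 1028.6191 = 232.9205
Posterior probability = posterior_odds / (1 + posterior_odds)
= 232.9205 / (1 + 232.9205)
= 232.9205 / 233.9205
= 0.9957

0.9957


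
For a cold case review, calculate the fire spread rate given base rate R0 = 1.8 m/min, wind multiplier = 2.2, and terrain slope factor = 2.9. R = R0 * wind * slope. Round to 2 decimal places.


Fire spread rate calculation:
R = R0 * wind_factor * slope_factor
= 1.8 * 2.2 * 2.9
= 3.96 * 2.9
= 11.48 m/min

11.48


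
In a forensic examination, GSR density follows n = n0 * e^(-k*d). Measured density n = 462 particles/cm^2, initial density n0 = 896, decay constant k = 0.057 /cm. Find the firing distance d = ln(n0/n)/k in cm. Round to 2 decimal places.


GSR distance calculation:
n0/n = 896 / 462 = 1.939394
ln(n0/n) = 0.662376
d = 0.662376 / 0.057 = 11.62 cm

11.62


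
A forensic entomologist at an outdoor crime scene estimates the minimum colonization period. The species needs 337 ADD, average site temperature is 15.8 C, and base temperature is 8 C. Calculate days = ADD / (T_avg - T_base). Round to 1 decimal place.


Insect development time:
Effective temperature = avg_temp - T_base = 15.8 - 8 = 7.8 C
Days = ADD / effective_temp = 337 / 7.8 = 43.2 days

43.2


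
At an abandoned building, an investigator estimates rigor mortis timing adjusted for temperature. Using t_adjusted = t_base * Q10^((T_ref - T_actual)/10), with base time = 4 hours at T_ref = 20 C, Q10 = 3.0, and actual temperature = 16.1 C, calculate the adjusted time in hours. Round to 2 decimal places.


Rigor mortis time adjustment:
Exponent = (T_ref - T_actual) / 10 = (20 - 16.1) / 10 = 0.39
Q10 factor = 3.0^0.39 = 1.53489
t_adjusted = 4 * 1.53489 = 6.14 hours

6.14


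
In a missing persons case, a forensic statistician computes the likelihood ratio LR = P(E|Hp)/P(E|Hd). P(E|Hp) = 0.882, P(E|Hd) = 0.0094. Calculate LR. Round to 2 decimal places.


Likelihood ratio calculation:
LR = P(E|Hp) / P(E|Hd)
LR = 0.882 / 0.0094
LR = 93.83

93.83


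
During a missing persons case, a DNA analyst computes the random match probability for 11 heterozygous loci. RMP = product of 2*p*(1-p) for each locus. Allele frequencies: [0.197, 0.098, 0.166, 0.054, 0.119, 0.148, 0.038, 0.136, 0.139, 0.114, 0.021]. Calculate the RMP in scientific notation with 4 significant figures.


Computing RMP for 11 loci:
Locus 1: 2 * 0.197 * 0.803 = 0.316382
Locus 2: 2 * 0.098 * 0.902 = 0.176792
Locus 3: 2 * 0.166 * 0.834 = 0.276888
Locus 4: 2 * 0.054 * 0.946 = 0.102168
Locus 5: 2 * 0.119 * 0.881 = 0.209678
Locus 6: 2 * 0.148 * 0.852 = 0.252192
Locus 7: 2 * 0.038 * 0.962 = 0.073112
Locus 8: 2 * 0.136 * 0.864 = 0.235008
Locus 9: 2 * 0.139 * 0.861 = 0.239358
Locus 10: 2 * 0.114 * 0.886 = 0.202008
Locus 11: 2 * 0.021 * 0.979 = 0.041118
RMP = 2.858e-09

2.858e-09


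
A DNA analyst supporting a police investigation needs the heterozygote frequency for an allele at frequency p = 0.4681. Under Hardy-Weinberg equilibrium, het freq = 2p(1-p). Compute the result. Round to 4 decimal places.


Hardy-Weinberg heterozygote frequency:
q = 1 - p = 1 - 0.4681 = 0.5319
2pq = 2 * 0.4681 * 0.5319 = 0.4980

0.4980


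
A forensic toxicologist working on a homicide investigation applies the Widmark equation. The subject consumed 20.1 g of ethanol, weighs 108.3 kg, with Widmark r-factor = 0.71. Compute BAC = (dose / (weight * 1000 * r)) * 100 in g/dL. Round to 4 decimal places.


Applying the Widmark formula:
BAC = (dose_g / (body_wt * 1000 * r)) * 100
Denominator = 108.3 * 1000 * 0.71 = 76893
BAC = (20.1 / 76893) * 100
BAC = 0.0261 g/dL

0.0261


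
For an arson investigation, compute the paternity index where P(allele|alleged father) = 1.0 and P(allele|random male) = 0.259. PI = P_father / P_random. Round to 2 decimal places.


Paternity Index calculation:
PI = P(allele|father) / P(allele|random)
PI = 1.0 / 0.259
PI = 3.86

3.86


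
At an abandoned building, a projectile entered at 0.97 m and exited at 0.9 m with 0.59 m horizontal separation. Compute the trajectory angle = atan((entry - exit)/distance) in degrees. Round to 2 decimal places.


Bullet trajectory angle:
Height difference = 0.97 - 0.9 = 0.07 m
angle = atan(0.07 / 0.59)
angle = atan(0.118644)
angle = 6.77 degrees

6.77


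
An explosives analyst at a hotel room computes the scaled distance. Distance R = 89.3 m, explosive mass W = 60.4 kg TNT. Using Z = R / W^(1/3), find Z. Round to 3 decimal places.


Scaled distance calculation:
W^(1/3) = 60.4^(1/3) = 3.923548
Z = R / W^(1/3) = 89.3 / 3.923548
Z = 22.760 m/kg^(1/3)

22.760


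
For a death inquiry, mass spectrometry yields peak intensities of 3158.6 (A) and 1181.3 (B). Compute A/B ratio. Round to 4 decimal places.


Spectral peak ratio:
Peak A = 3158.6 counts
Peak B = 1181.3 counts
Ratio = 3158.6 / 1181.3 = 2.6738

2.6738


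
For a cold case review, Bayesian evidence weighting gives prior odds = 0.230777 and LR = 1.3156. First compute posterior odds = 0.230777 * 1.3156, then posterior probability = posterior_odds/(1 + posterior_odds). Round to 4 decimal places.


Bayesian evidence evaluation:
Posterior odds = prior_odds * LR = 0.230777 * 1.3156 = 0.3036102
Posterior probability = posterior_odds / (1 + posterior_odds)
= 0.3036102 / (1 + 0.3036102)
= 0.3036102 / 1.3036102
= 0.2329

0.2329


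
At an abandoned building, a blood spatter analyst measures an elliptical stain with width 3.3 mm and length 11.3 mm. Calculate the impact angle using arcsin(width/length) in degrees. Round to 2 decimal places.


Blood spatter impact angle calculation:
width / length = 3.3 / 11.3 = 0.292035
angle = arcsin(0.292035)
angle = 16.98 degrees

16.98


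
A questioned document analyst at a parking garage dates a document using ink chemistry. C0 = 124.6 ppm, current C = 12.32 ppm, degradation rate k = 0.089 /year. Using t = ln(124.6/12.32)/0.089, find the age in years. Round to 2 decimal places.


Document age estimation:
C0/C = 124.6 / 12.32 = 10.113636
ln(C0/C) = 2.313885
t = 2.313885 / 0.089 = 26.00 years

26.00


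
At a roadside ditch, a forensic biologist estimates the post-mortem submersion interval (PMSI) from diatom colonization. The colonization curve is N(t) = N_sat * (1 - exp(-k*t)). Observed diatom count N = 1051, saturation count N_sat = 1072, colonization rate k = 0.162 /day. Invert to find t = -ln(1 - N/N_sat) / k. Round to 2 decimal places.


PMSI from diatom colonization curve:
N / N_sat = 1051 / 1072 = 0.98041
1 - N/N_sat = 0.01959
ln(1 - N/N_sat) = -3.932736
t = -ln(1 - N/N_sat) / k = -(-3.932736) / 0.162 = 24.28 days

24.28


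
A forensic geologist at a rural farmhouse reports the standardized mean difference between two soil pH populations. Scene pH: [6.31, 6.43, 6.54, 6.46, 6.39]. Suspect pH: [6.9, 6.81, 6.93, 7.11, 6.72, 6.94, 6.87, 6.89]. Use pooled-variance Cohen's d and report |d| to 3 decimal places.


Pooled-variance Cohen's d for soil pH comparison:
Scene mean = 32.13 / 5 = 6.426
Suspect mean = 55.17 / 8 = 6.89625
Scene sample variance s_s^2 = 0.00723
Suspect sample variance s_c^2 = 0.01257
Pooled variance = ((n_s-1)*s_s^2 + (n_c-1)*s_c^2) / (n_s + n_c - 2) = 0.010628
Pooled SD = sqrt(0.010628) = 0.103092
Mean difference = -0.47025
|d| = |-0.47025| / 0.103092 = 4.561

4.561


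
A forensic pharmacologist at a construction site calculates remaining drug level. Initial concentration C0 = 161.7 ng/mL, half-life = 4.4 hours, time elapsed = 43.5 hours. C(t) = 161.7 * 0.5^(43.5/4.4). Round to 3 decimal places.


Drug concentration decay:
Number of half-lives = t / t_half = 43.5 / 4.4 = 9.886364
Decay factor = 0.5^9.886364 = 0.00105659
C(t) = 161.7 * 0.00105659 = 0.171 ng/mL

0.171


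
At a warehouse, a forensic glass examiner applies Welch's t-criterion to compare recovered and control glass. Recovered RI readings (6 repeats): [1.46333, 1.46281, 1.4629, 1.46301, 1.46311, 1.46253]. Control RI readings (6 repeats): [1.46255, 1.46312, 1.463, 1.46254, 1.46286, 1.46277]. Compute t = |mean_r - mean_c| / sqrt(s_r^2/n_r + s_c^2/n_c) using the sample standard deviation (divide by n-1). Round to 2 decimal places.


Welch's t-criterion for glass RI comparison:
Recovered mean = sum / n_r = 8.77769 / 6 = 1.4629483
Control mean = sum / n_c = 8.77684 / 6 = 1.4628067
Recovered sample variance s_r^2 = 7.44167e-08
Control sample variance s_c^2 = 5.53467e-08
Welch SE (unpooled) = sqrt(s_r^2/n_r + s_c^2/n_c) = sqrt(1.24028e-08 + 9.22444e-09) = sqrt(2.16272e-08) = 0.000147062
|mean_r - mean_c| = 0.000141667
t = 0.000141667 / 0.000147062 = 0.96

0.96


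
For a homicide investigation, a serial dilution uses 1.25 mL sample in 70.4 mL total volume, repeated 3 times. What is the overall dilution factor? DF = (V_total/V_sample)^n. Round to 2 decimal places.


Dilution factor calculation:
Single dilution = V_total / V_sample = 70.4 / 1.25 ≈ 56.32
Number of dilutions = 3
Total DF = (70.4 / 1.25)^3 (full precision, rounded at the end) = 178643.80

178643.80


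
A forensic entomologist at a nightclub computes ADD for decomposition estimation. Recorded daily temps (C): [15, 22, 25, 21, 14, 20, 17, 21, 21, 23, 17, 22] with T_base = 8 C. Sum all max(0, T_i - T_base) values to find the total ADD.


Computing ADD day by day:
Day 1: max(0, 15 - 8) = 7
Day 2: max(0, 22 - 8) = 14
Day 3: max(0, 25 - 8) = 17
Day 4: max(0, 21 - 8) = 13
Day 5: max(0, 14 - 8) = 6
Day 6: max(0, 20 - 8) = 12
Day 7: max(0, 17 - 8) = 9
Day 8: max(0, 21 - 8) = 13
Day 9: max(0, 21 - 8) = 13
Day 10: max(0, 23 - 8) = 15
Day 11: max(0, 17 - 8) = 9
Day 12: max(0, 22 - 8) = 14
Total ADD = 142

142


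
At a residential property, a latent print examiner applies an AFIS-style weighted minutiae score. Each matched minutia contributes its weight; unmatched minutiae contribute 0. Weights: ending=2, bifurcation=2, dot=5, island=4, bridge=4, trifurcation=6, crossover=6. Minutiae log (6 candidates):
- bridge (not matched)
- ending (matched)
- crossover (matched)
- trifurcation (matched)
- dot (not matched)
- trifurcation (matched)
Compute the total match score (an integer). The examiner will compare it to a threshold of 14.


Weighted minutiae match score:
  bridge: not matched, +0
  ending: matched, +2 (running total 2)
  crossover: matched, +6 (running total 8)
  trifurcation: matched, +6 (running total 14)
  dot: not matched, +0
  trifurcation: matched, +6 (running total 20)
Total score = 20
Threshold = 14; verdict = identification

20


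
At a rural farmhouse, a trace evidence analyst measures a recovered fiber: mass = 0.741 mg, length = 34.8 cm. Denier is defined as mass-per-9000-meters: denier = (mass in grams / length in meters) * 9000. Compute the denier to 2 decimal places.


Denier calculation:
Mass in grams = 0.741 mg / 1000 = 0.000741 g
Length in meters = 34.8 cm / 100 = 0.348 m
Linear density = mass / length = 0.000741 / 0.348 = 0.00212931 g/m
Denier = (g/m) * 9000 = 0.00212931 * 9000 = 19.16

19.16


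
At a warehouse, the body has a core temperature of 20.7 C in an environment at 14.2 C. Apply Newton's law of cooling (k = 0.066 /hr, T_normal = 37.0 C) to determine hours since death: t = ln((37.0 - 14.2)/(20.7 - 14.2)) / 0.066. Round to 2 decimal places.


Using Newton's law of cooling:
t = ln((T_normal - T_ambient) / (T_body - T_ambient)) / k
T_normal - T_ambient = 22.8
T_body - T_ambient = 6.5
Ratio = 3.507692
ln(ratio) = 1.254958
t = 1.254958 / 0.066 = 19.01 hours

19.01


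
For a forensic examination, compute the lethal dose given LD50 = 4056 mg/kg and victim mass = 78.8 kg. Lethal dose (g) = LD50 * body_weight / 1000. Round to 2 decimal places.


Lethal dose calculation:
Lethal dose = LD50 * body_weight / 1000
= 4056 * 78.8 / 1000
= 319612.8 / 1000
= 319.61 g

319.61


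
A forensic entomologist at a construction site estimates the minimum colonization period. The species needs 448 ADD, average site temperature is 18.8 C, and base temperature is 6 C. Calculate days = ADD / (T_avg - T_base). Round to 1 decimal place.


Insect development time:
Effective temperature = avg_temp - T_base = 18.8 - 6 = 12.8 C
Days = ADD / effective_temp = 448 / 12.8 = 35.0 days

35.0


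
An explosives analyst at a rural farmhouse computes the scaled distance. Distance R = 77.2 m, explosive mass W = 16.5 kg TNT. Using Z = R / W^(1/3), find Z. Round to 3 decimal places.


Scaled distance calculation:
W^(1/3) = 16.5^(1/3) = 2.545822
Z = R / W^(1/3) = 77.2 / 2.545822
Z = 30.324 m/kg^(1/3)

30.324


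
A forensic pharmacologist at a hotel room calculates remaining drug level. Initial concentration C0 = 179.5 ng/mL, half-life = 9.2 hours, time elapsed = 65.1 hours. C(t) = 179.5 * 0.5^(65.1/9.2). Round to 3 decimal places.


Drug concentration decay:
Number of half-lives = t / t_half = 65.1 / 9.2 = 7.076087
Decay factor = 0.5^7.076087 = 0.00741115
C(t) = 179.5 * 0.00741115 = 1.330 ng/mL

1.330


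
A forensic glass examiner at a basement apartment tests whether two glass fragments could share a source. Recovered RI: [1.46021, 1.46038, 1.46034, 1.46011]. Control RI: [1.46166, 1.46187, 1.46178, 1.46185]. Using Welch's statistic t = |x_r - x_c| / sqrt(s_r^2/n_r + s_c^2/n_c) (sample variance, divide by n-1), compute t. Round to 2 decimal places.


Welch's t-criterion for glass RI comparison:
Recovered mean = sum / n_r = 5.84104 / 4 = 1.46026
Control mean = sum / n_c = 5.84716 / 4 = 1.46179
Recovered sample variance s_r^2 = 1.52667e-08
Control sample variance s_c^2 = 9e-09
Welch SE (unpooled) = sqrt(s_r^2/n_r + s_c^2/n_c) = sqrt(3.81667e-09 + 2.25e-09) = sqrt(6.06667e-09) = 7.78888e-05
|mean_r - mean_c| = 0.00153
t = 0.00153 / 7.78888e-05 = 19.64

19.64


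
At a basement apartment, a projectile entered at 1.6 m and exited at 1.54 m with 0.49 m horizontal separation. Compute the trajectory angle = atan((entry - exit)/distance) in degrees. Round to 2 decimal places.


Bullet trajectory angle:
Height difference = 1.6 - 1.54 = 0.06 m
angle = atan(0.06 / 0.49)
angle = atan(0.122449)
angle = 6.98 degrees

6.98


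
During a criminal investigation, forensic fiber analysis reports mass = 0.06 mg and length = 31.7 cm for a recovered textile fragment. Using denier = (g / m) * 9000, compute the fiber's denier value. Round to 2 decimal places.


Denier calculation:
Mass in grams = 0.06 mg / 1000 = 0.00006 g
Length in meters = 31.7 cm / 100 = 0.317 m
Linear density = mass / length = 0.00006 / 0.317 = 0.00018927 g/m
Denier = (g/m) * 9000 = 0.00018927 * 9000 = 1.70

1.70


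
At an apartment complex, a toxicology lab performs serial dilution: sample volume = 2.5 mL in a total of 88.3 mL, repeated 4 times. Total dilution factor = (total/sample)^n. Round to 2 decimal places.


Dilution factor calculation:
Single dilution = V_total / V_sample = 88.3 / 2.5 ≈ 35.32
Number of dilutions = 4
Total DF = (88.3 / 2.5)^4 (full precision, rounded at the end) = 1556262.24

1556262.24


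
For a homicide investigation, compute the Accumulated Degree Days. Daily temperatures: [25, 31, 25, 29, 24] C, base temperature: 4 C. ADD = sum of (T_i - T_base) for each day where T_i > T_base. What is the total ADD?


Computing ADD day by day:
Day 1: max(0, 25 - 4) = 21
Day 2: max(0, 31 - 4) = 27
Day 3: max(0, 25 - 4) = 21
Day 4: max(0, 29 - 4) = 25
Day 5: max(0, 24 - 4) = 20
Total ADD = 114

114


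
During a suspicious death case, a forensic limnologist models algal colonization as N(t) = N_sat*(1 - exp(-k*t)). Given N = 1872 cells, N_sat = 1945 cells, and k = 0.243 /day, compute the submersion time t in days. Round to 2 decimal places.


PMSI from diatom colonization curve:
N / N_sat = 1872 / 1945 = 0.962468
1 - N/N_sat = 0.037532
ln(1 - N/N_sat) = -3.282561
t = -ln(1 - N/N_sat) / k = -(-3.282561) / 0.243 = 13.51 days

13.51


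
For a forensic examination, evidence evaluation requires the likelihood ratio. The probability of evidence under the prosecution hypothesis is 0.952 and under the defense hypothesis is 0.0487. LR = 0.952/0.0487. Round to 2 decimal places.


Likelihood ratio calculation:
LR = P(E|Hp) / P(E|Hd)
LR = 0.952 / 0.0487
LR = 19.55

19.55


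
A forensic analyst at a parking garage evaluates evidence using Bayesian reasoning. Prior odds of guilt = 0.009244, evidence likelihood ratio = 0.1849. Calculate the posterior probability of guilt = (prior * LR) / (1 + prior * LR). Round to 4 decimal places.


Bayesian evidence evaluation:
Posterior odds = prior_odds * LR = 0.009244 * 0.1849 = 0.001709216
Posterior probability = posterior_odds / (1 + posterior_odds)
= 0.001709216 / (1 + 0.001709216)
= 0.001709216 / 1.001709216
= 0.0017

0.0017


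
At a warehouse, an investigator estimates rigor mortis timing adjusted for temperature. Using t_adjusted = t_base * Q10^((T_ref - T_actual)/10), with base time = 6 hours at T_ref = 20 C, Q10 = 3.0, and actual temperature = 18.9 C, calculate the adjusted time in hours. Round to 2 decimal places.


Rigor mortis time adjustment:
Exponent = (T_ref - T_actual) / 10 = (20 - 18.9) / 10 = 0.11
Q10 factor = 3.0^0.11 = 1.12845
t_adjusted = 6 * 1.12845 = 6.77 hours

6.77


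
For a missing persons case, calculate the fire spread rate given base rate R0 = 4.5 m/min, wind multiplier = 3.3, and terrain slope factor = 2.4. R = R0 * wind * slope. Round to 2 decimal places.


Fire spread rate calculation:
R = R0 * wind_factor * slope_factor
= 4.5 * 3.3 * 2.4
= 14.85 * 2.4
= 35.64 m/min

35.64


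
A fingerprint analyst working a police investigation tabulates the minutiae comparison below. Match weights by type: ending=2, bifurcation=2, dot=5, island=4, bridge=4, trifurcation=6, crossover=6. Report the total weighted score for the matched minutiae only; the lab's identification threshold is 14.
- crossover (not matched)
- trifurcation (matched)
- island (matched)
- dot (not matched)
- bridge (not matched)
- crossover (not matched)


Weighted minutiae match score:
  crossover: not matched, +0
  trifurcation: matched, +6 (running total 6)
  island: matched, +4 (running total 10)
  dot: not matched, +0
  bridge: not matched, +0
  crossover: not matched, +0
Total score = 10
Threshold = 14; verdict = inconclusive

10


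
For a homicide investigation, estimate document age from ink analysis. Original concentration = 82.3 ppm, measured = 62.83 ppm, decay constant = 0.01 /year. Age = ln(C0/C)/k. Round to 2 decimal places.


Document age estimation:
C0/C = 82.3 / 62.83 = 1.309884
ln(C0/C) = 0.269939
t = 0.269939 / 0.01 = 26.99 years

26.99


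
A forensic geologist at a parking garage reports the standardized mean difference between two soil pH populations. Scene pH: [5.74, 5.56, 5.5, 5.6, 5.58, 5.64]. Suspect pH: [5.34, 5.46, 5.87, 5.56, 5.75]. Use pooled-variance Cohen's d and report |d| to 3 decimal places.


Pooled-variance Cohen's d for soil pH comparison:
Scene mean = 33.62 / 6 = 5.603333
Suspect mean = 27.98 / 5 = 5.596
Scene sample variance s_s^2 = 0.006627
Suspect sample variance s_c^2 = 0.04603
Pooled variance = ((n_s-1)*s_s^2 + (n_c-1)*s_c^2) / (n_s + n_c - 2) = 0.024139
Pooled SD = sqrt(0.024139) = 0.155367
Mean difference = 0.007333
|d| = |0.007333| / 0.155367 = 0.047

0.047


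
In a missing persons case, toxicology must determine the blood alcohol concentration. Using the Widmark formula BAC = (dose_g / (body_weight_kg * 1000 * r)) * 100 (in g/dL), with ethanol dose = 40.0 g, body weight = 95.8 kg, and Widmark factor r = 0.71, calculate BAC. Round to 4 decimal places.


Applying the Widmark formula:
BAC = (dose_g / (body_wt * 1000 * r)) * 100
Denominator = 95.8 * 1000 * 0.71 = 68018
BAC = (40.0 / 68018) * 100
BAC = 0.0588 g/dL

0.0588


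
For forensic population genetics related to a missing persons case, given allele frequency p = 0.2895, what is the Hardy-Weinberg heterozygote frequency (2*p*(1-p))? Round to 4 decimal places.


Hardy-Weinberg heterozygote frequency:
q = 1 - p = 1 - 0.2895 = 0.7105
2pq = 2 * 0.2895 * 0.7105 = 0.4114

0.4114


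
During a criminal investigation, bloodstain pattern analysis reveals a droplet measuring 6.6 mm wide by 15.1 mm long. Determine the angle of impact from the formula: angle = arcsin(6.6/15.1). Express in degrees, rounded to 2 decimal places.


Blood spatter impact angle calculation:
width / length = 6.6 / 15.1 = 0.437086
angle = arcsin(0.437086)
angle = 25.92 degrees

25.92


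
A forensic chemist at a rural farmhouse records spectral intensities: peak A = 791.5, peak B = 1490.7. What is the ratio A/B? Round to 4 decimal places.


Spectral peak ratio:
Peak A = 791.5 counts
Peak B = 1490.7 counts
Ratio = 791.5 / 1490.7 = 0.5310

0.5310


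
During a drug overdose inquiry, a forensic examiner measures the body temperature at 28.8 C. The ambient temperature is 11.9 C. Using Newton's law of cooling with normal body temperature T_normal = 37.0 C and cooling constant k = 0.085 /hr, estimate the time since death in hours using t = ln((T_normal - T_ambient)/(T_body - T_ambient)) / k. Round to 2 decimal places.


Using Newton's law of cooling:
t = ln((T_normal - T_ambient) / (T_body - T_ambient)) / k
T_normal - T_ambient = 25.1
T_body - T_ambient = 16.9
Ratio = 1.485207
ln(ratio) = 0.395554
t = 0.395554 / 0.085 = 4.65 hours

4.65


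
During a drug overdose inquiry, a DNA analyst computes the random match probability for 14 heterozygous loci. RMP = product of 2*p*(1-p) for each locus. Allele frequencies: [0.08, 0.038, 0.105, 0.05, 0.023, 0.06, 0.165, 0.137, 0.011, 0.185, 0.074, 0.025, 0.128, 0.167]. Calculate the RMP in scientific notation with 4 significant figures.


Computing RMP for 14 loci:
Locus 1: 2 * 0.08 * 0.92 = 0.1472
Locus 2: 2 * 0.038 * 0.962 = 0.073112
Locus 3: 2 * 0.105 * 0.895 = 0.18795
Locus 4: 2 * 0.05 * 0.95 = 0.095
Locus 5: 2 * 0.023 * 0.977 = 0.044942
Locus 6: 2 * 0.06 * 0.94 = 0.1128
Locus 7: 2 * 0.165 * 0.835 = 0.27555
Locus 8: 2 * 0.137 * 0.863 = 0.236462
Locus 9: 2 * 0.011 * 0.989 = 0.021758
Locus 10: 2 * 0.185 * 0.815 = 0.30155
Locus 11: 2 * 0.074 * 0.926 = 0.137048
Locus 12: 2 * 0.025 * 0.975 = 0.04875
Locus 13: 2 * 0.128 * 0.872 = 0.223232
Locus 14: 2 * 0.167 * 0.833 = 0.278222
RMP = 1.728e-13

1.728e-13


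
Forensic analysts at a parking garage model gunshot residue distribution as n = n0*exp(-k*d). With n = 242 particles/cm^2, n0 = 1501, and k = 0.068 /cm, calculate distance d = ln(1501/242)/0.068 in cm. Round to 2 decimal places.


GSR distance calculation:
n0/n = 1501 / 242 = 6.202479
ln(n0/n) = 1.824949
d = 1.824949 / 0.068 = 26.84 cm

26.84


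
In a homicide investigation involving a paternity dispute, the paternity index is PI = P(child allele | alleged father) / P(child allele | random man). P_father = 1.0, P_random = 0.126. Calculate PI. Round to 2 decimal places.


Paternity Index calculation:
PI = P(allele|father) / P(allele|random)
PI = 1.0 / 0.126
PI = 7.94

7.94


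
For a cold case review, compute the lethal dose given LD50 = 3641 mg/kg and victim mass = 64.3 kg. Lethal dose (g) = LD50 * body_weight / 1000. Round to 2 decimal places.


Lethal dose calculation:
Lethal dose = LD50 * body_weight / 1000
= 3641 * 64.3 / 1000
= 234116.3 / 1000
= 234.12 g

234.12


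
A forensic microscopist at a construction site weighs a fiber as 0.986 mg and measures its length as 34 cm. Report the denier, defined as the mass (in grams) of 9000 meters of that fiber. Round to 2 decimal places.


Denier calculation:
Mass in grams = 0.986 mg / 1000 = 0.000986 g
Length in meters = 34 cm / 100 = 0.34 m
Linear density = mass / length = 0.000986 / 0.34 = 0.0029 g/m
Denier = (g/m) * 9000 = 0.0029 * 9000 = 26.10

26.10


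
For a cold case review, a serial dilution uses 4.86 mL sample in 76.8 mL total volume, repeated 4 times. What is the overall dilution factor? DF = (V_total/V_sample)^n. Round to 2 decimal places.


Dilution factor calculation:
Single dilution = V_total / V_sample = 76.8 / 4.86 ≈ 15.802469
Number of dilutions = 4
Total DF = (76.8 / 4.86)^4 (full precision, rounded at the end) = 62359.09

62359.09


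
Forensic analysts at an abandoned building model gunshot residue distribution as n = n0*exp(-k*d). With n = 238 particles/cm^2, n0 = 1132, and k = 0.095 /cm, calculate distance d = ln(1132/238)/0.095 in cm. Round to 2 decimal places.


GSR distance calculation:
n0/n = 1132 / 238 = 4.756303
ln(n0/n) = 1.559471
d = 1.559471 / 0.095 = 16.42 cm

16.42


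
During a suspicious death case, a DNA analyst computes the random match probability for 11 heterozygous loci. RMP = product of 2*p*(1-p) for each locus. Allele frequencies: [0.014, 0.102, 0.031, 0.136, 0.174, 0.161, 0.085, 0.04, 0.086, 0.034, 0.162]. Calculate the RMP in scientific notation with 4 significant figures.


Computing RMP for 11 loci:
Locus 1: 2 * 0.014 * 0.986 = 0.027608
Locus 2: 2 * 0.102 * 0.898 = 0.183192
Locus 3: 2 * 0.031 * 0.969 = 0.060078
Locus 4: 2 * 0.136 * 0.864 = 0.235008
Locus 5: 2 * 0.174 * 0.826 = 0.287448
Locus 6: 2 * 0.161 * 0.839 = 0.270158
Locus 7: 2 * 0.085 * 0.915 = 0.15555
Locus 8: 2 * 0.04 * 0.96 = 0.0768
Locus 9: 2 * 0.086 * 0.914 = 0.157208
Locus 10: 2 * 0.034 * 0.966 = 0.065688
Locus 11: 2 * 0.162 * 0.838 = 0.271512
RMP = 1.857e-10

1.857e-10


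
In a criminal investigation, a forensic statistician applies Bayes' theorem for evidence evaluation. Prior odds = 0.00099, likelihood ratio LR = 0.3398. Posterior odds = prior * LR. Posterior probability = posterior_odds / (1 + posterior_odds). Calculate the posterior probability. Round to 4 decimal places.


Bayesian evidence evaluation:
Posterior odds = prior_odds * LR = 0.00099 * 0.3398 = 0.000336402
Posterior probability = posterior_odds / (1 + posterior_odds)
= 0.000336402 / (1 + 0.000336402)
= 0.000336402 / 1.000336402
= 0.0003

0.0003


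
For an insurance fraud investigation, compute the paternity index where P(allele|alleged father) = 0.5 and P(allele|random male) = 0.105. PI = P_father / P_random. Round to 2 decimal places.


Paternity Index calculation:
PI = P(allele|father) / P(allele|random)
PI = 0.5 / 0.105
PI = 4.76

4.76


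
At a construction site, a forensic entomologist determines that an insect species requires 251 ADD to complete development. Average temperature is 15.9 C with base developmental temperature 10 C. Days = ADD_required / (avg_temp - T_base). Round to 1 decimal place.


Insect development time:
Effective temperature = avg_temp - T_base = 15.9 - 10 = 5.9 C
Days = ADD / effective_temp = 251 / 5.9 = 42.5 days

42.5


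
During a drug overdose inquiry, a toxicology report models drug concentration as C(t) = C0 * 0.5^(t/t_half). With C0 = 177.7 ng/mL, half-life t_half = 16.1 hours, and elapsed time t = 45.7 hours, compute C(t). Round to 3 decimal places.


Drug concentration decay:
Number of half-lives = t / t_half = 45.7 / 16.1 = 2.838509
Decay factor = 0.5^2.838509 = 0.1398053
C(t) = 177.7 * 0.1398053 = 24.843 ng/mL

24.843


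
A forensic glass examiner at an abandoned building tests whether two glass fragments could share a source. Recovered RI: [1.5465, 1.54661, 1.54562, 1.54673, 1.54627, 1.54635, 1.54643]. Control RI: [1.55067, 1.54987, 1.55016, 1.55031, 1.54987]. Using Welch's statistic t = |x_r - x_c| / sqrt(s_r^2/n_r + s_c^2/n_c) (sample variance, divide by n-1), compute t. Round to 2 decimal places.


Welch's t-criterion for glass RI comparison:
Recovered mean = sum / n_r = 10.82451 / 7 = 1.5463586
Control mean = sum / n_c = 7.75088 / 5 = 1.550176
Recovered sample variance s_r^2 = 1.29948e-07
Control sample variance s_c^2 = 1.1238e-07
Welch SE (unpooled) = sqrt(s_r^2/n_r + s_c^2/n_c) = sqrt(1.85639e-08 + 2.2476e-08) = sqrt(4.10399e-08) = 0.000202583
|mean_r - mean_c| = 0.00381743
t = 0.00381743 / 0.000202583 = 18.84

18.84


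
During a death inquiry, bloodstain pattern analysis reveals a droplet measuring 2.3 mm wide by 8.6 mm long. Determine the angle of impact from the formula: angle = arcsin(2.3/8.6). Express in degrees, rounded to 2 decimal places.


Blood spatter impact angle calculation:
width / length = 2.3 / 8.6 = 0.267442
angle = arcsin(0.267442)
angle = 15.51 degrees

15.51


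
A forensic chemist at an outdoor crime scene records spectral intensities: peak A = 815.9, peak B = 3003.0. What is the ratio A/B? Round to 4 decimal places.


Spectral peak ratio:
Peak A = 815.9 counts
Peak B = 3003.0 counts
Ratio = 815.9 / 3003.0 = 0.2717

0.2717


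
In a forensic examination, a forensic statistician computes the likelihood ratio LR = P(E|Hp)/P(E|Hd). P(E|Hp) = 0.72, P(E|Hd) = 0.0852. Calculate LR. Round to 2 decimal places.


Likelihood ratio calculation:
LR = P(E|Hp) / P(E|Hd)
LR = 0.72 / 0.0852
LR = 8.45

8.45


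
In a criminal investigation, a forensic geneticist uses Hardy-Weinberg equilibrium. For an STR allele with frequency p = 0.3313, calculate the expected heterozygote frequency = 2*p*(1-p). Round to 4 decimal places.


Hardy-Weinberg heterozygote frequency:
q = 1 - p = 1 - 0.3313 = 0.6687
2pq = 2 * 0.3313 * 0.6687 = 0.4431

0.4431


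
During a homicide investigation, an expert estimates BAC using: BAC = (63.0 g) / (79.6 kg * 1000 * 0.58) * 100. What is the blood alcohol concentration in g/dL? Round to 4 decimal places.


Applying the Widmark formula:
BAC = (dose_g / (body_wt * 1000 * r)) * 100
Denominator = 79.6 * 1000 * 0.58 = 46168
BAC = (63.0 / 46168) * 100
BAC = 0.1365 g/dL

0.1365


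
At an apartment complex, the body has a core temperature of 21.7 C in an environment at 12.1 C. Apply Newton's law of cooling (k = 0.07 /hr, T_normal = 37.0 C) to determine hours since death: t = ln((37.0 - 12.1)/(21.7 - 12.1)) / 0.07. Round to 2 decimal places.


Using Newton's law of cooling:
t = ln((T_normal - T_ambient) / (T_body - T_ambient)) / k
T_normal - T_ambient = 24.9
T_body - T_ambient = 9.6
Ratio = 2.59375
ln(ratio) = 0.953105
t = 0.953105 / 0.07 = 13.62 hours

13.62


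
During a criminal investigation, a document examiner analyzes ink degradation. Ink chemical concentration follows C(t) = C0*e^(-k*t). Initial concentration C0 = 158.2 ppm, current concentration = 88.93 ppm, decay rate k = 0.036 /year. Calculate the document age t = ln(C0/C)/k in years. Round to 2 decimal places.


Document age estimation:
C0/C = 158.2 / 88.93 = 1.778927
ln(C0/C) = 0.57601
t = 0.57601 / 0.036 = 16.00 years

16.00


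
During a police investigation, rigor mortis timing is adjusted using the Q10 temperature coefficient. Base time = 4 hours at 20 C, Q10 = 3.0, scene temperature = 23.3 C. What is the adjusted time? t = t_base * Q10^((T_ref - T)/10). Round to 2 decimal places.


Rigor mortis time adjustment:
Exponent = (T_ref - T_actual) / 10 = (20 - 23.3) / 10 = -0.33
Q10 factor = 3.0^-0.33 = 0.69591
t_adjusted = 4 * 0.69591 = 2.78 hours

2.78


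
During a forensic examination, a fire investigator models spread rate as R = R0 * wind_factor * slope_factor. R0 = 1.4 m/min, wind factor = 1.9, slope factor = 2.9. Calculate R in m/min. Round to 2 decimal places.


Fire spread rate calculation:
R = R0 * wind_factor * slope_factor
= 1.4 * 1.9 * 2.9
= 2.66 * 2.9
= 7.71 m/min

7.71


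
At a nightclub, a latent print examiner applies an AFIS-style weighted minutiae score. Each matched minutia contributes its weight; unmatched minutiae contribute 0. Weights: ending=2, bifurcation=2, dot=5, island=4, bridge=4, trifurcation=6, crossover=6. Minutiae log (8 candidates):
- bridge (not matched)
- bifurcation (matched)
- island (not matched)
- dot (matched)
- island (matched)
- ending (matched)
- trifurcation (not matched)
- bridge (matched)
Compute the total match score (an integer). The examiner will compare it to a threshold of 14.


Weighted minutiae match score:
  bridge: not matched, +0
  bifurcation: matched, +2 (running total 2)
  island: not matched, +0
  dot: matched, +5 (running total 7)
  island: matched, +4 (running total 11)
  ending: matched, +2 (running total 13)
  trifurcation: not matched, +0
  bridge: matched, +4 (running total 17)
Total score = 17
Threshold = 14; verdict = identification

17
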